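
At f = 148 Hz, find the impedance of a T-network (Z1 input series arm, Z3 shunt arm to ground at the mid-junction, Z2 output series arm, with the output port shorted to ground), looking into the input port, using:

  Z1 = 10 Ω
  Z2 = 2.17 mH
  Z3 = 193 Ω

Step 1 — Angular frequency: ω = 2π·f = 2π·148 = 929.9 rad/s.
Step 2 — Component impedances:
  Z1: Z = R = 10 Ω
  Z2: Z = jωL = j·929.9·0.00217 = 0 + j2.018 Ω
  Z3: Z = R = 193 Ω
Step 3 — With the output port shorted to ground, the output series arm Z2 runs from the junction to ground; the shunt arm Z3 also runs from the junction to ground. They appear in parallel: Z3 || Z2 = 0.0211 + j2.018 Ω.
Step 4 — Series with input arm Z1: Z_in = Z1 + (Z3 || Z2) = 10.02 + j2.018 Ω = 10.22∠11.4° Ω.

Z = 10.02 + j2.018 Ω = 10.22∠11.4° Ω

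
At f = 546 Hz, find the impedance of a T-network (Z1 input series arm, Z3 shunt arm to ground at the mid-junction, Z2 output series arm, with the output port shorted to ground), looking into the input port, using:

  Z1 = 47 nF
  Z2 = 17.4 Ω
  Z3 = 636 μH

Step 1 — Angular frequency: ω = 2π·f = 2π·546 = 3431 rad/s.
Step 2 — Component impedances:
  Z1: Z = 1/(jωC) = -j/(ω·C) = 0 - j6202 Ω
  Z2: Z = R = 17.4 Ω
  Z3: Z = jωL = j·3431·0.000636 = 0 + j2.182 Ω
Step 3 — With the output port shorted to ground, the output series arm Z2 runs from the junction to ground; the shunt arm Z3 also runs from the junction to ground. They appear in parallel: Z3 || Z2 = 0.2694 + j2.148 Ω.
Step 4 — Series with input arm Z1: Z_in = Z1 + (Z3 || Z2) = 0.2694 - j6200 Ω = 6200∠-90.0° Ω.

Z = 0.2694 - j6200 Ω = 6200∠-90.0° Ω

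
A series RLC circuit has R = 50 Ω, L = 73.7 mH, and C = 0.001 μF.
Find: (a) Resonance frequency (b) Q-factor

Step 1 — Resonance condition Im(Z)=0 gives ω₀ = 1/√(LC).
Step 2 — ω₀ = 1/√(0.0737·1e-09) = 1.165e+05 rad/s.
Step 3 — f₀ = ω₀/(2π) = 1.854e+04 Hz.
Step 4 — Series Q: Q = ω₀L/R = 1.165e+05·0.0737/50 = 171.7.

(a) f₀ = 1.854e+04 Hz  (b) Q = 171.7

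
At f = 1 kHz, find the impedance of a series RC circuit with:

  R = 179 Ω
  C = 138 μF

Step 1 — Angular frequency: ω = 2π·f = 2π·1000 = 6283 rad/s.
Step 2 — Component impedances:
  R: Z = R = 179 Ω
  C: Z = 1/(jωC) = -j/(ω·C) = 0 - j1.153 Ω
Step 3 — Series combination: Z_total = R + C = 179 - j1.153 Ω = 179∠-0.4° Ω.

Z = 179 - j1.153 Ω = 179∠-0.4° Ω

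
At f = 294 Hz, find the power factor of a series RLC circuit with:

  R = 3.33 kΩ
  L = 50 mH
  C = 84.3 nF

Step 1 — Angular frequency: ω = 2π·f = 2π·294 = 1847 rad/s.
Step 2 — Component impedances:
  R: Z = R = 3330 Ω
  L: Z = jωL = j·1847·0.05 = 0 + j92.36 Ω
  C: Z = 1/(jωC) = -j/(ω·C) = 0 - j6422 Ω
Step 3 — Series combination: Z_total = R + L + C = 3330 - j6329 Ω = 7152∠-62.2° Ω.
Step 4 — Power factor: PF = cos(φ) = Re(Z)/|Z| = 3330/7152 = 0.4656.
Step 5 — Type: Im(Z) = -6329 ⇒ leading (phase φ = -62.2°).

PF = 0.4656 (leading, φ = -62.2°)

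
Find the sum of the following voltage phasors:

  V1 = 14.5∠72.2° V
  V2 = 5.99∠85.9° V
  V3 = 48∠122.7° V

Step 1 — Convert each phasor to rectangular form:
  V1 = 14.5·(cos(72.2°) + j·sin(72.2°)) = 4.433 + j13.81 V
  V2 = 5.99·(cos(85.9°) + j·sin(85.9°)) = 0.4283 + j5.975 V
  V3 = 48·(cos(122.7°) + j·sin(122.7°)) = -25.93 + j40.39 V
Step 2 — Sum components: V_total = -21.07 + j60.17 V.
Step 3 — Convert to polar: |V_total| = 63.76 V, ∠V_total = 109.3°.

V_total = 63.76∠109.3° V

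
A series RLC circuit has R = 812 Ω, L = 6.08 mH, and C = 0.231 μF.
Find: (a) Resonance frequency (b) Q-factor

Step 1 — Resonance condition Im(Z)=0 gives ω₀ = 1/√(LC).
Step 2 — ω₀ = 1/√(0.00608·2.31e-07) = 2.668e+04 rad/s.
Step 3 — f₀ = ω₀/(2π) = 4247 Hz.
Step 4 — Series Q: Q = ω₀L/R = 2.668e+04·0.00608/812 = 0.1998.

(a) f₀ = 4247 Hz  (b) Q = 0.1998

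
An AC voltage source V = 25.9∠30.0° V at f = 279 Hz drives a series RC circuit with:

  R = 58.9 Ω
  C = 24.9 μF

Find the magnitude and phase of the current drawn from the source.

Step 1 — Angular frequency: ω = 2π·f = 2π·279 = 1753 rad/s.
Step 2 — Component impedances:
  R: Z = R = 58.9 Ω
  C: Z = 1/(jωC) = -j/(ω·C) = 0 - j22.91 Ω
Step 3 — Series combination: Z_total = R + C = 58.9 - j22.91 Ω = 63.2∠-21.3° Ω.
Step 4 — Source phasor: V = 25.9∠30.0° V = 22.43 + j12.95 V.
Step 5 — Ohm's law: I = V / Z_total = (22.43 + j12.95) / (58.9 - j22.91) = 0.2565 + j0.3196 A.
Step 6 — Convert to polar: |I| = 0.4098 A, ∠I = 51.3°.

I = 0.4098∠51.3° A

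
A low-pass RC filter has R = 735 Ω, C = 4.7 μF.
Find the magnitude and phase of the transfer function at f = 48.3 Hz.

Step 1 — Angular frequency: ω = 2π·48.3 = 303.5 rad/s.
Step 2 — Transfer function: H(jω) = 1/(1 + jωRC).
Step 3 — Denominator: 1 + jωRC = 1 + j·303.5·735·4.7e-06 = 1 + j1.048.
Step 4 — H = 0.4764 - j0.4994.
Step 5 — Magnitude: |H| = 0.6902 (-3.2 dB); phase: φ = -46.4°.

|H| = 0.6902 (-3.2 dB), φ = -46.4°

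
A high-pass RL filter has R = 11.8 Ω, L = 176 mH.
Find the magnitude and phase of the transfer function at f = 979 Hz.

Step 1 — Angular frequency: ω = 2π·979 = 6151 rad/s.
Step 2 — Transfer function: H(jω) = jωL/(R + jωL).
Step 3 — Numerator jωL = j·1083; denominator R + jωL = 11.8 + j1083.
Step 4 — H = 0.9999 + j0.0109.
Step 5 — Magnitude: |H| = 0.9999 (-0.0 dB); phase: φ = 0.6°.

|H| = 0.9999 (-0.0 dB), φ = 0.6°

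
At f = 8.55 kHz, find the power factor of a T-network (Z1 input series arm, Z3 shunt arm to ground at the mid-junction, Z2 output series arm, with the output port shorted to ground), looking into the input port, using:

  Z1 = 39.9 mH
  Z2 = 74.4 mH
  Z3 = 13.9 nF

Step 1 — Angular frequency: ω = 2π·f = 2π·8550 = 5.372e+04 rad/s.
Step 2 — Component impedances:
  Z1: Z = jωL = j·5.372e+04·0.0399 = 0 + j2143 Ω
  Z2: Z = jωL = j·5.372e+04·0.0744 = 0 + j3997 Ω
  Z3: Z = 1/(jωC) = -j/(ω·C) = 0 - j1339 Ω
Step 3 — With the output port shorted to ground, the output series arm Z2 runs from the junction to ground; the shunt arm Z3 also runs from the junction to ground. They appear in parallel: Z3 || Z2 = 0 - j2014 Ω.
Step 4 — Series with input arm Z1: Z_in = Z1 + (Z3 || Z2) = 0 + j129.5 Ω = 129.5∠90.0° Ω.
Step 5 — Power factor: PF = cos(φ) = Re(Z)/|Z| = 0/129.5 = 0.
Step 6 — Type: Im(Z) = 129.5 ⇒ lagging (phase φ = 90.0°).

PF = 0 (lagging, φ = 90.0°)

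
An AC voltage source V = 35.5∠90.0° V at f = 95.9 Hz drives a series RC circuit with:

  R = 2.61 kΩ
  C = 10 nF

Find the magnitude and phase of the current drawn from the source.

Step 1 — Angular frequency: ω = 2π·f = 2π·95.9 = 602.6 rad/s.
Step 2 — Component impedances:
  R: Z = R = 2610 Ω
  C: Z = 1/(jωC) = -j/(ω·C) = 0 - j1.66e+05 Ω
Step 3 — Series combination: Z_total = R + C = 2610 - j1.66e+05 Ω = 1.66e+05∠-89.1° Ω.
Step 4 — Source phasor: V = 35.5∠90.0° V = 0 + j35.5 V.
Step 5 — Ohm's law: I = V / Z_total = (0 + j35.5) / (2610 - j1.66e+05) = -0.0002139 + j3.363e-06 A.
Step 6 — Convert to polar: |I| = 0.0002139 A, ∠I = 179.1°.

I = 0.0002139∠179.1° A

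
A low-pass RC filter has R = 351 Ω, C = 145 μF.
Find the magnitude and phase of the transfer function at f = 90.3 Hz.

Step 1 — Angular frequency: ω = 2π·90.3 = 567.4 rad/s.
Step 2 — Transfer function: H(jω) = 1/(1 + jωRC).
Step 3 — Denominator: 1 + jωRC = 1 + j·567.4·351·0.000145 = 1 + j28.88.
Step 4 — H = 0.001198 - j0.03459.
Step 5 — Magnitude: |H| = 0.03461 (-29.2 dB); phase: φ = -88.0°.

|H| = 0.03461 (-29.2 dB), φ = -88.0°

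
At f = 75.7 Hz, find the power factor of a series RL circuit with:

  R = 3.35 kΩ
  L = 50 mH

Step 1 — Angular frequency: ω = 2π·f = 2π·75.7 = 475.6 rad/s.
Step 2 — Component impedances:
  R: Z = R = 3350 Ω
  L: Z = jωL = j·475.6·0.05 = 0 + j23.78 Ω
Step 3 — Series combination: Z_total = R + L = 3350 + j23.78 Ω = 3350∠0.4° Ω.
Step 4 — Power factor: PF = cos(φ) = Re(Z)/|Z| = 3350/3350 = 1.
Step 5 — Type: Im(Z) = 23.78 ⇒ lagging (phase φ = 0.4°).

PF = 1 (lagging, φ = 0.4°)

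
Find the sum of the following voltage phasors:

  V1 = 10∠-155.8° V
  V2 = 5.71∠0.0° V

Step 1 — Convert each phasor to rectangular form:
  V1 = 10·(cos(-155.8°) + j·sin(-155.8°)) = -9.121 - j4.099 V
  V2 = 5.71·(cos(0.0°) + j·sin(0.0°)) = 5.71 V
Step 2 — Sum components: V_total = -3.411 - j4.099 V.
Step 3 — Convert to polar: |V_total| = 5.333 V, ∠V_total = -129.8°.

V_total = 5.333∠-129.8° V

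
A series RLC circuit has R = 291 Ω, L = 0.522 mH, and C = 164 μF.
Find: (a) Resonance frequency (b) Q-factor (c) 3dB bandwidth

Step 1 — Resonance condition Im(Z)=0 gives ω₀ = 1/√(LC).
Step 2 — ω₀ = 1/√(0.000522·0.000164) = 3418 rad/s.
Step 3 — f₀ = ω₀/(2π) = 544 Hz.
Step 4 — Series Q: Q = ω₀L/R = 3418·0.000522/291 = 0.006131.
Step 5 — 3dB bandwidth: Δω = ω₀/Q = 5.575e+05 rad/s; BW = Δω/(2π) = 8.872e+04 Hz.

(a) f₀ = 544 Hz  (b) Q = 0.006131  (c) BW = 8.872e+04 Hz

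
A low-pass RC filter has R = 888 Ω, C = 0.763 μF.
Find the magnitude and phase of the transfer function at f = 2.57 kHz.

Step 1 — Angular frequency: ω = 2π·2570 = 1.615e+04 rad/s.
Step 2 — Transfer function: H(jω) = 1/(1 + jωRC).
Step 3 — Denominator: 1 + jωRC = 1 + j·1.615e+04·888·7.63e-07 = 1 + j10.94.
Step 4 — H = 0.008285 - j0.09064.
Step 5 — Magnitude: |H| = 0.09102 (-20.8 dB); phase: φ = -84.8°.

|H| = 0.09102 (-20.8 dB), φ = -84.8°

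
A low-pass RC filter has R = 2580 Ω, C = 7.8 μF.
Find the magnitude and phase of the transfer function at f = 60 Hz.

Step 1 — Angular frequency: ω = 2π·60 = 377 rad/s.
Step 2 — Transfer function: H(jω) = 1/(1 + jωRC).
Step 3 — Denominator: 1 + jωRC = 1 + j·377·2580·7.8e-06 = 1 + j7.587.
Step 4 — H = 0.01708 - j0.1296.
Step 5 — Magnitude: |H| = 0.1307 (-17.7 dB); phase: φ = -82.5°.

|H| = 0.1307 (-17.7 dB), φ = -82.5°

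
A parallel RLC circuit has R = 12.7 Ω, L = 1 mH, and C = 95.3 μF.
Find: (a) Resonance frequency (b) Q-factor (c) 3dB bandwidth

Step 1 — Resonance: ω₀ = 1/√(LC) = 1/√(0.001·9.53e-05) = 3239 rad/s.
Step 2 — f₀ = ω₀/(2π) = 515.6 Hz.
Step 3 — Parallel Q: Q = R/(ω₀L) = 12.7/(3239·0.001) = 3.921.
Step 4 — Bandwidth: Δω = ω₀/Q = 826.2 rad/s; BW = Δω/(2π) = 131.5 Hz.

(a) f₀ = 515.6 Hz  (b) Q = 3.921  (c) BW = 131.5 Hz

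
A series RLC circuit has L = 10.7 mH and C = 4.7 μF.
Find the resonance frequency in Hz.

Step 1 — Resonance condition Im(Z)=0 gives ω₀ = 1/√(LC).
Step 2 — ω₀ = 1/√(0.0107·4.7e-06) = 4459 rad/s.
Step 3 — f₀ = ω₀/(2π) = 709.7 Hz.

f₀ = 709.7 Hz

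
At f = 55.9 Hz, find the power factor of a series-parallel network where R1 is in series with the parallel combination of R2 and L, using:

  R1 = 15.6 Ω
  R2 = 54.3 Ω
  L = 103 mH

Step 1 — Angular frequency: ω = 2π·f = 2π·55.9 = 351.2 rad/s.
Step 2 — Component impedances:
  R1: Z = R = 15.6 Ω
  R2: Z = R = 54.3 Ω
  L: Z = jωL = j·351.2·0.103 = 0 + j36.18 Ω
Step 3 — Parallel branch: R2 || L = 1/(1/R2 + 1/L) = 16.69 + j25.06 Ω.
Step 4 — Series with R1: Z_total = R1 + (R2 || L) = 32.29 + j25.06 Ω = 40.87∠37.8° Ω.
Step 5 — Power factor: PF = cos(φ) = Re(Z)/|Z| = 32.29/40.87 = 0.7901.
Step 6 — Type: Im(Z) = 25.06 ⇒ lagging (phase φ = 37.8°).

PF = 0.7901 (lagging, φ = 37.8°)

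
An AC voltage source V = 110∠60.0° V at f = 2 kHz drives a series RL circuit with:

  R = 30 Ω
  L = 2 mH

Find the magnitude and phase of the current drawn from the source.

Step 1 — Angular frequency: ω = 2π·f = 2π·2000 = 1.257e+04 rad/s.
Step 2 — Component impedances:
  R: Z = R = 30 Ω
  L: Z = jωL = j·1.257e+04·0.002 = 0 + j25.13 Ω
Step 3 — Series combination: Z_total = R + L = 30 + j25.13 Ω = 39.14∠40.0° Ω.
Step 4 — Source phasor: V = 110∠60.0° V = 55 + j95.26 V.
Step 5 — Ohm's law: I = V / Z_total = (55 + j95.26) / (30 + j25.13) = 2.64 + j0.9634 A.
Step 6 — Convert to polar: |I| = 2.811 A, ∠I = 20.0°.

I = 2.811∠20.0° A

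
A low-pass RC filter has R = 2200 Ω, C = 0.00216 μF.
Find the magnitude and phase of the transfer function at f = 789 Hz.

Step 1 — Angular frequency: ω = 2π·789 = 4957 rad/s.
Step 2 — Transfer function: H(jω) = 1/(1 + jωRC).
Step 3 — Denominator: 1 + jωRC = 1 + j·4957·2200·2.16e-09 = 1 + j0.02356.
Step 4 — H = 0.9994 - j0.02354.
Step 5 — Magnitude: |H| = 0.9997 (-0.0 dB); phase: φ = -1.3°.

|H| = 0.9997 (-0.0 dB), φ = -1.3°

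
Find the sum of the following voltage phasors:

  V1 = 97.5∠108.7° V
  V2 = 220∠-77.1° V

Step 1 — Convert each phasor to rectangular form:
  V1 = 97.5·(cos(108.7°) + j·sin(108.7°)) = -31.26 + j92.35 V
  V2 = 220·(cos(-77.1°) + j·sin(-77.1°)) = 49.12 - j214.4 V
Step 2 — Sum components: V_total = 17.86 - j122.1 V.
Step 3 — Convert to polar: |V_total| = 123.4 V, ∠V_total = -81.7°.

V_total = 123.4∠-81.7° V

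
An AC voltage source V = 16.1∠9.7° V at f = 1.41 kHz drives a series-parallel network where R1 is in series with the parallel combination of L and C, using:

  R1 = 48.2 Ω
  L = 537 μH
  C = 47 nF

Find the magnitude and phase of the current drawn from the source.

Step 1 — Angular frequency: ω = 2π·f = 2π·1410 = 8859 rad/s.
Step 2 — Component impedances:
  R1: Z = R = 48.2 Ω
  L: Z = jωL = j·8859·0.000537 = 0 + j4.757 Ω
  C: Z = 1/(jωC) = -j/(ω·C) = 0 - j2402 Ω
Step 3 — Parallel branch: L || C = 1/(1/L + 1/C) = 0 + j4.767 Ω.
Step 4 — Series with R1: Z_total = R1 + (L || C) = 48.2 + j4.767 Ω = 48.44∠5.6° Ω.
Step 5 — Source phasor: V = 16.1∠9.7° V = 15.87 + j2.713 V.
Step 6 — Ohm's law: I = V / Z_total = (15.87 + j2.713) / (48.2 + j4.767) = 0.3316 + j0.02349 A.
Step 7 — Convert to polar: |I| = 0.3324 A, ∠I = 4.1°.

I = 0.3324∠4.1° A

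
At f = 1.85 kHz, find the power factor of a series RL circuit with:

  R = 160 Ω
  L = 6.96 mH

Step 1 — Angular frequency: ω = 2π·f = 2π·1850 = 1.162e+04 rad/s.
Step 2 — Component impedances:
  R: Z = R = 160 Ω
  L: Z = jωL = j·1.162e+04·0.00696 = 0 + j80.9 Ω
Step 3 — Series combination: Z_total = R + L = 160 + j80.9 Ω = 179.3∠26.8° Ω.
Step 4 — Power factor: PF = cos(φ) = Re(Z)/|Z| = 160/179.3 = 0.8924.
Step 5 — Type: Im(Z) = 80.9 ⇒ lagging (phase φ = 26.8°).

PF = 0.8924 (lagging, φ = 26.8°)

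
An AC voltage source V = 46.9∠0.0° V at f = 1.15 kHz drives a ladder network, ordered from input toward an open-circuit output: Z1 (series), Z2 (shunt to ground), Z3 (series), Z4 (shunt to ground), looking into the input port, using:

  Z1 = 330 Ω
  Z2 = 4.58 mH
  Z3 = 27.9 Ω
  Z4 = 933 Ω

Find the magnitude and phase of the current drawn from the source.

Step 1 — Angular frequency: ω = 2π·f = 2π·1150 = 7226 rad/s.
Step 2 — Component impedances:
  Z1: Z = R = 330 Ω
  Z2: Z = jωL = j·7226·0.00458 = 0 + j33.09 Ω
  Z3: Z = R = 27.9 Ω
  Z4: Z = R = 933 Ω
Step 3 — Ladder network (open output): work backward from the far end, alternating series and parallel combinations. Z_in = 331.1 + j33.05 Ω = 332.8∠5.7° Ω.
Step 4 — Source phasor: V = 46.9∠0.0° V = 46.9 V.
Step 5 — Ohm's law: I = V / Z_total = (46.9) / (331.1 + j33.05) = 0.1402 - j0.014 A.
Step 6 — Convert to polar: |I| = 0.1409 A, ∠I = -5.7°.

I = 0.1409∠-5.7° A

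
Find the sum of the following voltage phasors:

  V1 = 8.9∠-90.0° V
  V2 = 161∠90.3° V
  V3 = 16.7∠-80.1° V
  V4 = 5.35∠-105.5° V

Step 1 — Convert each phasor to rectangular form:
  V1 = 8.9·(cos(-90.0°) + j·sin(-90.0°)) = 0 - j8.9 V
  V2 = 161·(cos(90.3°) + j·sin(90.3°)) = -0.843 + j161 V
  V3 = 16.7·(cos(-80.1°) + j·sin(-80.1°)) = 2.871 - j16.45 V
  V4 = 5.35·(cos(-105.5°) + j·sin(-105.5°)) = -1.43 - j5.155 V
Step 2 — Sum components: V_total = 0.5985 + j130.5 V.
Step 3 — Convert to polar: |V_total| = 130.5 V, ∠V_total = 89.7°.

V_total = 130.5∠89.7° V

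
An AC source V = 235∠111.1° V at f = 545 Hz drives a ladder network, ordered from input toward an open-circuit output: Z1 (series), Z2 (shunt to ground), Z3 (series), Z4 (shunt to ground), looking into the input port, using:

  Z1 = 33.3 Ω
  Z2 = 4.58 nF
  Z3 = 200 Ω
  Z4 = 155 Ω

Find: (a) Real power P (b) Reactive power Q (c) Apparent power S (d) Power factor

Step 1 — Angular frequency: ω = 2π·f = 2π·545 = 3424 rad/s.
Step 2 — Component impedances:
  Z1: Z = R = 33.3 Ω
  Z2: Z = 1/(jωC) = -j/(ω·C) = 0 - j6.376e+04 Ω
  Z3: Z = R = 200 Ω
  Z4: Z = R = 155 Ω
Step 3 — Ladder network (open output): work backward from the far end, alternating series and parallel combinations. Z_in = 388.3 - j1.976 Ω = 388.3∠-0.3° Ω.
Step 4 — Source phasor: V = 235∠111.1° V = -84.6 + j219.2 V.
Step 5 — Current: I = V / Z = -0.2207 + j0.5635 A = 0.6052∠111.4° A.
Step 6 — Complex power: S = V·I* = 142.2 - j0.7239 VA.
Step 7 — Real power: P = Re(S) = 142.2 W.
Step 8 — Reactive power: Q = Im(S) = -0.7239 VAR.
Step 9 — Apparent power: |S| = 142.2 VA.
Step 10 — Power factor: PF = P/|S| = 1 (leading).

(a) P = 142.2 W  (b) Q = -0.7239 VAR  (c) S = 142.2 VA  (d) PF = 1 (leading)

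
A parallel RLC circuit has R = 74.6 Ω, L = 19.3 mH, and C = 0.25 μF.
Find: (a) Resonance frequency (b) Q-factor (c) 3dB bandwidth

Step 1 — Resonance: ω₀ = 1/√(LC) = 1/√(0.0193·2.5e-07) = 1.44e+04 rad/s.
Step 2 — f₀ = ω₀/(2π) = 2291 Hz.
Step 3 — Parallel Q: Q = R/(ω₀L) = 74.6/(1.44e+04·0.0193) = 0.2685.
Step 4 — Bandwidth: Δω = ω₀/Q = 5.362e+04 rad/s; BW = Δω/(2π) = 8534 Hz.

(a) f₀ = 2291 Hz  (b) Q = 0.2685  (c) BW = 8534 Hz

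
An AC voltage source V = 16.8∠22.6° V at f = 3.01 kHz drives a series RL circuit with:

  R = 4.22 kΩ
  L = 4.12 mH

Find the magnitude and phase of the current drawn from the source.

Step 1 — Angular frequency: ω = 2π·f = 2π·3010 = 1.891e+04 rad/s.
Step 2 — Component impedances:
  R: Z = R = 4220 Ω
  L: Z = jωL = j·1.891e+04·0.00412 = 0 + j77.92 Ω
Step 3 — Series combination: Z_total = R + L = 4220 + j77.92 Ω = 4221∠1.1° Ω.
Step 4 — Source phasor: V = 16.8∠22.6° V = 15.51 + j6.456 V.
Step 5 — Ohm's law: I = V / Z_total = (15.51 + j6.456) / (4220 + j77.92) = 0.003702 + j0.001462 A.
Step 6 — Convert to polar: |I| = 0.00398 A, ∠I = 21.5°.

I = 0.00398∠21.5° A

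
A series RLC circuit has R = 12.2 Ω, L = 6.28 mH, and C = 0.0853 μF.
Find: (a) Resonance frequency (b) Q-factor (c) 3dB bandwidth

Step 1 — Resonance condition Im(Z)=0 gives ω₀ = 1/√(LC).
Step 2 — ω₀ = 1/√(0.00628·8.53e-08) = 4.321e+04 rad/s.
Step 3 — f₀ = ω₀/(2π) = 6876 Hz.
Step 4 — Series Q: Q = ω₀L/R = 4.321e+04·0.00628/12.2 = 22.24.
Step 5 — 3dB bandwidth: Δω = ω₀/Q = 1943 rad/s; BW = Δω/(2π) = 309.2 Hz.

(a) f₀ = 6876 Hz  (b) Q = 22.24  (c) BW = 309.2 Hz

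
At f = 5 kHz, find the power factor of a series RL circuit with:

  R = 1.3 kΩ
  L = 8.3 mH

Step 1 — Angular frequency: ω = 2π·f = 2π·5000 = 3.142e+04 rad/s.
Step 2 — Component impedances:
  R: Z = R = 1300 Ω
  L: Z = jωL = j·3.142e+04·0.0083 = 0 + j260.8 Ω
Step 3 — Series combination: Z_total = R + L = 1300 + j260.8 Ω = 1326∠11.3° Ω.
Step 4 — Power factor: PF = cos(φ) = Re(Z)/|Z| = 1300/1325.9 = 0.9805.
Step 5 — Type: Im(Z) = 260.8 ⇒ lagging (phase φ = 11.3°).

PF = 0.9805 (lagging, φ = 11.3°)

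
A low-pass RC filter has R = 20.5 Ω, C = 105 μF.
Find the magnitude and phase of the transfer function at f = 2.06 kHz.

Step 1 — Angular frequency: ω = 2π·2060 = 1.294e+04 rad/s.
Step 2 — Transfer function: H(jω) = 1/(1 + jωRC).
Step 3 — Denominator: 1 + jωRC = 1 + j·1.294e+04·20.5·0.000105 = 1 + j27.86.
Step 4 — H = 0.001287 - j0.03585.
Step 5 — Magnitude: |H| = 0.03587 (-28.9 dB); phase: φ = -87.9°.

|H| = 0.03587 (-28.9 dB), φ = -87.9°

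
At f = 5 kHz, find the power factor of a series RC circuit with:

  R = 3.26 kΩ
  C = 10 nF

Step 1 — Angular frequency: ω = 2π·f = 2π·5000 = 3.142e+04 rad/s.
Step 2 — Component impedances:
  R: Z = R = 3260 Ω
  C: Z = 1/(jωC) = -j/(ω·C) = 0 - j3183 Ω
Step 3 — Series combination: Z_total = R + C = 3260 - j3183 Ω = 4556∠-44.3° Ω.
Step 4 — Power factor: PF = cos(φ) = Re(Z)/|Z| = 3260/4556 = 0.7155.
Step 5 — Type: Im(Z) = -3183 ⇒ leading (phase φ = -44.3°).

PF = 0.7155 (leading, φ = -44.3°)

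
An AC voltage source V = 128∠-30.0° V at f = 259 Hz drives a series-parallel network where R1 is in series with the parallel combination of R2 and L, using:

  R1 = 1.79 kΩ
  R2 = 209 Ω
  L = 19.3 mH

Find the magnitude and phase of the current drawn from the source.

Step 1 — Angular frequency: ω = 2π·f = 2π·259 = 1627 rad/s.
Step 2 — Component impedances:
  R1: Z = R = 1790 Ω
  R2: Z = R = 209 Ω
  L: Z = jωL = j·1627·0.0193 = 0 + j31.41 Ω
Step 3 — Parallel branch: R2 || L = 1/(1/R2 + 1/L) = 4.616 + j30.71 Ω.
Step 4 — Series with R1: Z_total = R1 + (R2 || L) = 1795 + j30.71 Ω = 1795∠1.0° Ω.
Step 5 — Source phasor: V = 128∠-30.0° V = 110.9 - j64 V.
Step 6 — Ohm's law: I = V / Z_total = (110.9 - j64) / (1795 + j30.71) = 0.06114 - j0.03671 A.
Step 7 — Convert to polar: |I| = 0.07131 A, ∠I = -31.0°.

I = 0.07131∠-31.0° A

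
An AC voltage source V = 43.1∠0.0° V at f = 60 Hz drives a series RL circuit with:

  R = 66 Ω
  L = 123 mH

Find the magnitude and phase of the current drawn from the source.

Step 1 — Angular frequency: ω = 2π·f = 2π·60 = 377 rad/s.
Step 2 — Component impedances:
  R: Z = R = 66 Ω
  L: Z = jωL = j·377·0.123 = 0 + j46.37 Ω
Step 3 — Series combination: Z_total = R + L = 66 + j46.37 Ω = 80.66∠35.1° Ω.
Step 4 — Source phasor: V = 43.1∠0.0° V = 43.1 V.
Step 5 — Ohm's law: I = V / Z_total = (43.1) / (66 + j46.37) = 0.4372 - j0.3072 A.
Step 6 — Convert to polar: |I| = 0.5343 A, ∠I = -35.1°.

I = 0.5343∠-35.1° A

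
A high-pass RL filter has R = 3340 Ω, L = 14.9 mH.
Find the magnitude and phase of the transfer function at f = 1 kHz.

Step 1 — Angular frequency: ω = 2π·1000 = 6283 rad/s.
Step 2 — Transfer function: H(jω) = jωL/(R + jωL).
Step 3 — Numerator jωL = j·93.62; denominator R + jωL = 3340 + j93.62.
Step 4 — H = 0.0007851 + j0.02801.
Step 5 — Magnitude: |H| = 0.02802 (-31.1 dB); phase: φ = 88.4°.

|H| = 0.02802 (-31.1 dB), φ = 88.4°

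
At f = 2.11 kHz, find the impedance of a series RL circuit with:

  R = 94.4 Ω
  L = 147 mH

Step 1 — Angular frequency: ω = 2π·f = 2π·2110 = 1.326e+04 rad/s.
Step 2 — Component impedances:
  R: Z = R = 94.4 Ω
  L: Z = jωL = j·1.326e+04·0.147 = 0 + j1949 Ω
Step 3 — Series combination: Z_total = R + L = 94.4 + j1949 Ω = 1951∠87.2° Ω.

Z = 94.4 + j1949 Ω = 1951∠87.2° Ω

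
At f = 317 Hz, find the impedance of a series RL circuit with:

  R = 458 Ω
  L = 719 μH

Step 1 — Angular frequency: ω = 2π·f = 2π·317 = 1992 rad/s.
Step 2 — Component impedances:
  R: Z = R = 458 Ω
  L: Z = jωL = j·1992·0.000719 = 0 + j1.432 Ω
Step 3 — Series combination: Z_total = R + L = 458 + j1.432 Ω = 458∠0.2° Ω.

Z = 458 + j1.432 Ω = 458∠0.2° Ω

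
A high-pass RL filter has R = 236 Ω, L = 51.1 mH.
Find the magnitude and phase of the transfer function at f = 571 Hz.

Step 1 — Angular frequency: ω = 2π·571 = 3588 rad/s.
Step 2 — Transfer function: H(jω) = jωL/(R + jωL).
Step 3 — Numerator jωL = j·183.3; denominator R + jωL = 236 + j183.3.
Step 4 — H = 0.3763 + j0.4845.
Step 5 — Magnitude: |H| = 0.6135 (-4.2 dB); phase: φ = 52.2°.

|H| = 0.6135 (-4.2 dB), φ = 52.2°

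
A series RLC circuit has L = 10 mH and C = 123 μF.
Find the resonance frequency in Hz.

Step 1 — Resonance condition Im(Z)=0 gives ω₀ = 1/√(LC).
Step 2 — ω₀ = 1/√(0.01·0.000123) = 901.7 rad/s.
Step 3 — f₀ = ω₀/(2π) = 143.5 Hz.

f₀ = 143.5 Hz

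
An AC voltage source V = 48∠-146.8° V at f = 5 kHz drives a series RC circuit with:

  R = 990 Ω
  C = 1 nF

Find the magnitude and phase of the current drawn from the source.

Step 1 — Angular frequency: ω = 2π·f = 2π·5000 = 3.142e+04 rad/s.
Step 2 — Component impedances:
  R: Z = R = 990 Ω
  C: Z = 1/(jωC) = -j/(ω·C) = 0 - j3.183e+04 Ω
Step 3 — Series combination: Z_total = R + C = 990 - j3.183e+04 Ω = 3.185e+04∠-88.2° Ω.
Step 4 — Source phasor: V = 48∠-146.8° V = -40.16 - j26.28 V.
Step 5 — Ohm's law: I = V / Z_total = (-40.16 - j26.28) / (990 - j3.183e+04) = 0.0007857 - j0.001286 A.
Step 6 — Convert to polar: |I| = 0.001507 A, ∠I = -58.6°.

I = 0.001507∠-58.6° A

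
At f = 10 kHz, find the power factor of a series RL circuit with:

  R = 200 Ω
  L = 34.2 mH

Step 1 — Angular frequency: ω = 2π·f = 2π·1e+04 = 6.283e+04 rad/s.
Step 2 — Component impedances:
  R: Z = R = 200 Ω
  L: Z = jωL = j·6.283e+04·0.0342 = 0 + j2149 Ω
Step 3 — Series combination: Z_total = R + L = 200 + j2149 Ω = 2158∠84.7° Ω.
Step 4 — Power factor: PF = cos(φ) = Re(Z)/|Z| = 200/2158.1 = 0.09267.
Step 5 — Type: Im(Z) = 2149 ⇒ lagging (phase φ = 84.7°).

PF = 0.09267 (lagging, φ = 84.7°)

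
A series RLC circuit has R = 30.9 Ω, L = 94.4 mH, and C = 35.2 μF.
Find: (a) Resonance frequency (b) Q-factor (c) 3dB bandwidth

Step 1 — Resonance condition Im(Z)=0 gives ω₀ = 1/√(LC).
Step 2 — ω₀ = 1/√(0.0944·3.52e-05) = 548.6 rad/s.
Step 3 — f₀ = ω₀/(2π) = 87.31 Hz.
Step 4 — Series Q: Q = ω₀L/R = 548.6·0.0944/30.9 = 1.676.
Step 5 — 3dB bandwidth: Δω = ω₀/Q = 327.3 rad/s; BW = Δω/(2π) = 52.1 Hz.

(a) f₀ = 87.31 Hz  (b) Q = 1.676  (c) BW = 52.1 Hz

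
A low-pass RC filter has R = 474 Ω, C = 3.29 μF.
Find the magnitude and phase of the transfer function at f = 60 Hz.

Step 1 — Angular frequency: ω = 2π·60 = 377 rad/s.
Step 2 — Transfer function: H(jω) = 1/(1 + jωRC).
Step 3 — Denominator: 1 + jωRC = 1 + j·377·474·3.29e-06 = 1 + j0.5879.
Step 4 — H = 0.7431 - j0.4369.
Step 5 — Magnitude: |H| = 0.8621 (-1.3 dB); phase: φ = -30.5°.

|H| = 0.8621 (-1.3 dB), φ = -30.5°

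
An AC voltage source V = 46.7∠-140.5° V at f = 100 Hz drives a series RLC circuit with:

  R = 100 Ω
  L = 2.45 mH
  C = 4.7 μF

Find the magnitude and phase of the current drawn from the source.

Step 1 — Angular frequency: ω = 2π·f = 2π·100 = 628.3 rad/s.
Step 2 — Component impedances:
  R: Z = R = 100 Ω
  L: Z = jωL = j·628.3·0.00245 = 0 + j1.539 Ω
  C: Z = 1/(jωC) = -j/(ω·C) = 0 - j338.6 Ω
Step 3 — Series combination: Z_total = R + L + C = 100 - j337.1 Ω = 351.6∠-73.5° Ω.
Step 4 — Source phasor: V = 46.7∠-140.5° V = -36.03 - j29.7 V.
Step 5 — Ohm's law: I = V / Z_total = (-36.03 - j29.7) / (100 - j337.1) = 0.05185 - j0.1223 A.
Step 6 — Convert to polar: |I| = 0.1328 A, ∠I = -67.0°.

I = 0.1328∠-67.0° A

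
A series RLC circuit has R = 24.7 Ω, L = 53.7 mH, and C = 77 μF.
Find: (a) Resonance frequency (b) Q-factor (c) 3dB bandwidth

Step 1 — Resonance: ω₀ = 1/√(LC) = 1/√(0.0537·7.7e-05) = 491.8 rad/s.
Step 2 — f₀ = ω₀/(2π) = 78.27 Hz.
Step 3 — Series Q: Q = ω₀L/R = 491.8·0.0537/24.7 = 1.069.
Step 4 — Bandwidth: Δω = ω₀/Q = 460 rad/s; BW = Δω/(2π) = 73.21 Hz.

(a) f₀ = 78.27 Hz  (b) Q = 1.069  (c) BW = 73.21 Hz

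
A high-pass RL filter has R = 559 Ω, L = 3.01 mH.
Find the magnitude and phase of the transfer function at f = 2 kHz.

Step 1 — Angular frequency: ω = 2π·2000 = 1.257e+04 rad/s.
Step 2 — Transfer function: H(jω) = jωL/(R + jωL).
Step 3 — Numerator jωL = j·37.82; denominator R + jωL = 559 + j37.82.
Step 4 — H = 0.004558 + j0.06736.
Step 5 — Magnitude: |H| = 0.06751 (-23.4 dB); phase: φ = 86.1°.

|H| = 0.06751 (-23.4 dB), φ = 86.1°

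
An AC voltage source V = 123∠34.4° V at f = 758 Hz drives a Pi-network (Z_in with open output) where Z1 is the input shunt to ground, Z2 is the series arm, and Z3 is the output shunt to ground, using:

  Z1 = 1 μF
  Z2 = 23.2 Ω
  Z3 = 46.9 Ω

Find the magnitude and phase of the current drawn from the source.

Step 1 — Angular frequency: ω = 2π·f = 2π·758 = 4763 rad/s.
Step 2 — Component impedances:
  Z1: Z = 1/(jωC) = -j/(ω·C) = 0 - j210 Ω
  Z2: Z = R = 23.2 Ω
  Z3: Z = R = 46.9 Ω
Step 3 — With open output, the series arm Z2 and the output shunt Z3 appear in series to ground: Z2 + Z3 = 70.1 Ω.
Step 4 — Parallel with input shunt Z1: Z_in = Z1 || (Z2 + Z3) = 63.07 - j21.06 Ω = 66.49∠-18.5° Ω.
Step 5 — Source phasor: V = 123∠34.4° V = 101.5 + j69.49 V.
Step 6 — Ohm's law: I = V / Z_total = (101.5 + j69.49) / (63.07 - j21.06) = 1.117 + j1.475 A.
Step 7 — Convert to polar: |I| = 1.85 A, ∠I = 52.9°.

I = 1.85∠52.9° A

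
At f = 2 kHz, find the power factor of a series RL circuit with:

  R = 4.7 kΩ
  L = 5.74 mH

Step 1 — Angular frequency: ω = 2π·f = 2π·2000 = 1.257e+04 rad/s.
Step 2 — Component impedances:
  R: Z = R = 4700 Ω
  L: Z = jωL = j·1.257e+04·0.00574 = 0 + j72.13 Ω
Step 3 — Series combination: Z_total = R + L = 4700 + j72.13 Ω = 4701∠0.9° Ω.
Step 4 — Power factor: PF = cos(φ) = Re(Z)/|Z| = 4700/4700.6 = 0.9999.
Step 5 — Type: Im(Z) = 72.13 ⇒ lagging (phase φ = 0.9°).

PF = 0.9999 (lagging, φ = 0.9°)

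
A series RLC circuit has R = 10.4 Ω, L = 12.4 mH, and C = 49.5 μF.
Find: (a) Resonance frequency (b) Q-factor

Step 1 — Resonance condition Im(Z)=0 gives ω₀ = 1/√(LC).
Step 2 — ω₀ = 1/√(0.0124·4.95e-05) = 1276 rad/s.
Step 3 — f₀ = ω₀/(2π) = 203.1 Hz.
Step 4 — Series Q: Q = ω₀L/R = 1276·0.0124/10.4 = 1.522.

(a) f₀ = 203.1 Hz  (b) Q = 1.522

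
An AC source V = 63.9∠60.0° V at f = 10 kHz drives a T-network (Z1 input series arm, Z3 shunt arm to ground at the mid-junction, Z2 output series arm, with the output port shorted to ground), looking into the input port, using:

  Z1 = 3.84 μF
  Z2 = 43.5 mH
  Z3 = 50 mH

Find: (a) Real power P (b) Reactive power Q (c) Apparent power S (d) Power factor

Step 1 — Angular frequency: ω = 2π·f = 2π·1e+04 = 6.283e+04 rad/s.
Step 2 — Component impedances:
  Z1: Z = 1/(jωC) = -j/(ω·C) = 0 - j4.145 Ω
  Z2: Z = jωL = j·6.283e+04·0.0435 = 0 + j2733 Ω
  Z3: Z = jωL = j·6.283e+04·0.05 = 0 + j3142 Ω
Step 3 — With the output port shorted to ground, the output series arm Z2 runs from the junction to ground; the shunt arm Z3 also runs from the junction to ground. They appear in parallel: Z3 || Z2 = 0 + j1462 Ω.
Step 4 — Series with input arm Z1: Z_in = Z1 + (Z3 || Z2) = 0 + j1457 Ω = 1457∠90.0° Ω.
Step 5 — Source phasor: V = 63.9∠60.0° V = 31.95 + j55.34 V.
Step 6 — Current: I = V / Z = 0.03797 - j0.02192 A = 0.04384∠-30.0° A.
Step 7 — Complex power: S = V·I* = 0 + j2.802 VA.
Step 8 — Real power: P = Re(S) = 0 W.
Step 9 — Reactive power: Q = Im(S) = 2.802 VAR.
Step 10 — Apparent power: |S| = 2.802 VA.
Step 11 — Power factor: PF = P/|S| = 0 (lagging).

(a) P = 0 W  (b) Q = 2.802 VAR  (c) S = 2.802 VA  (d) PF = 0 (lagging)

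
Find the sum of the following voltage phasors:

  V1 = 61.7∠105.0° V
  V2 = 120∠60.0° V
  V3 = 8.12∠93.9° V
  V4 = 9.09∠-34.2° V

Step 1 — Convert each phasor to rectangular form:
  V1 = 61.7·(cos(105.0°) + j·sin(105.0°)) = -15.97 + j59.6 V
  V2 = 120·(cos(60.0°) + j·sin(60.0°)) = 60 + j103.9 V
  V3 = 8.12·(cos(93.9°) + j·sin(93.9°)) = -0.5523 + j8.101 V
  V4 = 9.09·(cos(-34.2°) + j·sin(-34.2°)) = 7.518 - j5.109 V
Step 2 — Sum components: V_total = 51 + j166.5 V.
Step 3 — Convert to polar: |V_total| = 174.1 V, ∠V_total = 73.0°.

V_total = 174.1∠73.0° V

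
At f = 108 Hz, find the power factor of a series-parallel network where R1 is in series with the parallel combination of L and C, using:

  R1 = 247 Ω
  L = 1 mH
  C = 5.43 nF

Step 1 — Angular frequency: ω = 2π·f = 2π·108 = 678.6 rad/s.
Step 2 — Component impedances:
  R1: Z = R = 247 Ω
  L: Z = jωL = j·678.6·0.001 = 0 + j0.6786 Ω
  C: Z = 1/(jωC) = -j/(ω·C) = 0 - j2.714e+05 Ω
Step 3 — Parallel branch: L || C = 1/(1/L + 1/C) = 0 + j0.6786 Ω.
Step 4 — Series with R1: Z_total = R1 + (L || C) = 247 + j0.6786 Ω = 247∠0.2° Ω.
Step 5 — Power factor: PF = cos(φ) = Re(Z)/|Z| = 247/247 = 1.
Step 6 — Type: Im(Z) = 0.6786 ⇒ lagging (phase φ = 0.2°).

PF = 1 (lagging, φ = 0.2°)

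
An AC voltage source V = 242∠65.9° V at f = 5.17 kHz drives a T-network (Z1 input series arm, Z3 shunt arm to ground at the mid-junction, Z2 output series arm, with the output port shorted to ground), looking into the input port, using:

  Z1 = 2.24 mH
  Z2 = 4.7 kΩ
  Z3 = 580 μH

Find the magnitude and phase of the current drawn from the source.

Step 1 — Angular frequency: ω = 2π·f = 2π·5170 = 3.248e+04 rad/s.
Step 2 — Component impedances:
  Z1: Z = jωL = j·3.248e+04·0.00224 = 0 + j72.76 Ω
  Z2: Z = R = 4700 Ω
  Z3: Z = jωL = j·3.248e+04·0.00058 = 0 + j18.84 Ω
Step 3 — With the output port shorted to ground, the output series arm Z2 runs from the junction to ground; the shunt arm Z3 also runs from the junction to ground. They appear in parallel: Z3 || Z2 = 0.07553 + j18.84 Ω.
Step 4 — Series with input arm Z1: Z_in = Z1 + (Z3 || Z2) = 0.07553 + j91.6 Ω = 91.6∠90.0° Ω.
Step 5 — Source phasor: V = 242∠65.9° V = 98.82 + j220.9 V.
Step 6 — Ohm's law: I = V / Z_total = (98.82 + j220.9) / (0.07553 + j91.6) = 2.412 - j1.077 A.
Step 7 — Convert to polar: |I| = 2.642 A, ∠I = -24.1°.

I = 2.642∠-24.1° A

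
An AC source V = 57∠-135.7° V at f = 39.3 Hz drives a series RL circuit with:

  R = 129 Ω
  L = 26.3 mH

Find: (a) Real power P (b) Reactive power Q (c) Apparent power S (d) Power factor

Step 1 — Angular frequency: ω = 2π·f = 2π·39.3 = 246.9 rad/s.
Step 2 — Component impedances:
  R: Z = R = 129 Ω
  L: Z = jωL = j·246.9·0.0263 = 0 + j6.494 Ω
Step 3 — Series combination: Z_total = R + L = 129 + j6.494 Ω = 129.2∠2.9° Ω.
Step 4 — Source phasor: V = 57∠-135.7° V = -40.79 - j39.81 V.
Step 5 — Current: I = V / Z = -0.3309 - j0.2919 A = 0.4413∠-138.6° A.
Step 6 — Complex power: S = V·I* = 25.12 + j1.265 VA.
Step 7 — Real power: P = Re(S) = 25.12 W.
Step 8 — Reactive power: Q = Im(S) = 1.265 VAR.
Step 9 — Apparent power: |S| = 25.15 VA.
Step 10 — Power factor: PF = P/|S| = 0.9987 (lagging).

(a) P = 25.12 W  (b) Q = 1.265 VAR  (c) S = 25.15 VA  (d) PF = 0.9987 (lagging)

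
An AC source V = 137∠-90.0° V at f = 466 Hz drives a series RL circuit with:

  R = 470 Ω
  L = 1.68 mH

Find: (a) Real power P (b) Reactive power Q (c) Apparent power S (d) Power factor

Step 1 — Angular frequency: ω = 2π·f = 2π·466 = 2928 rad/s.
Step 2 — Component impedances:
  R: Z = R = 470 Ω
  L: Z = jωL = j·2928·0.00168 = 0 + j4.919 Ω
Step 3 — Series combination: Z_total = R + L = 470 + j4.919 Ω = 470∠0.6° Ω.
Step 4 — Source phasor: V = 137∠-90.0° V = 0 - j137 V.
Step 5 — Current: I = V / Z = -0.00305 - j0.2915 A = 0.2915∠-90.6° A.
Step 6 — Complex power: S = V·I* = 39.93 + j0.4179 VA.
Step 7 — Real power: P = Re(S) = 39.93 W.
Step 8 — Reactive power: Q = Im(S) = 0.4179 VAR.
Step 9 — Apparent power: |S| = 39.93 VA.
Step 10 — Power factor: PF = P/|S| = 0.9999 (lagging).

(a) P = 39.93 W  (b) Q = 0.4179 VAR  (c) S = 39.93 VA  (d) PF = 0.9999 (lagging)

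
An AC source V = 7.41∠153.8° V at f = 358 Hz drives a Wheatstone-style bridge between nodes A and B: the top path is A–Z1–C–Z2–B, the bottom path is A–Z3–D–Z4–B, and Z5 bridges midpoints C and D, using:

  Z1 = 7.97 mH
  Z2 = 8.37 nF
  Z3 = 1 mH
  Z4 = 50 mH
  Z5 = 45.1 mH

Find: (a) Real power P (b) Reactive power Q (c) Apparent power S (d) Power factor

Step 1 — Angular frequency: ω = 2π·f = 2π·358 = 2249 rad/s.
Step 2 — Component impedances:
  Z1: Z = jωL = j·2249·0.00797 = 0 + j17.93 Ω
  Z2: Z = 1/(jωC) = -j/(ω·C) = 0 - j5.311e+04 Ω
  Z3: Z = jωL = j·2249·0.001 = 0 + j2.249 Ω
  Z4: Z = jωL = j·2249·0.05 = 0 + j112.5 Ω
  Z5: Z = jωL = j·2249·0.0451 = 0 + j101.4 Ω
Step 3 — Bridge requires nodal analysis (the Z5 bridge couples midpoints C and D, so the two paths cannot be reduced to a simple series/parallel combination). Setting node B to ground and injecting 1 A at node A, the 3-node admittance system at A, C, D solves to V_A = Z_AB = 0 + j114.9 Ω = 114.9∠90.0° Ω.
Step 4 — Source phasor: V = 7.41∠153.8° V = -6.649 + j3.272 V.
Step 5 — Current: I = V / Z = 0.02847 + j0.05785 A = 0.06448∠63.8° A.
Step 6 — Complex power: S = V·I* = 0 + j0.4778 VA.
Step 7 — Real power: P = Re(S) = 0 W.
Step 8 — Reactive power: Q = Im(S) = 0.4778 VAR.
Step 9 — Apparent power: |S| = 0.4778 VA.
Step 10 — Power factor: PF = P/|S| = 0 (lagging).

(a) P = 0 W  (b) Q = 0.4778 VAR  (c) S = 0.4778 VA  (d) PF = 0 (lagging)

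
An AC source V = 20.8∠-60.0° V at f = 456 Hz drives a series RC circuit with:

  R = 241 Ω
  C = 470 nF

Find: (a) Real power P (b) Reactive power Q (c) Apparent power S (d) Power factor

Step 1 — Angular frequency: ω = 2π·f = 2π·456 = 2865 rad/s.
Step 2 — Component impedances:
  R: Z = R = 241 Ω
  C: Z = 1/(jωC) = -j/(ω·C) = 0 - j742.6 Ω
Step 3 — Series combination: Z_total = R + C = 241 - j742.6 Ω = 780.7∠-72.0° Ω.
Step 4 — Source phasor: V = 20.8∠-60.0° V = 10.4 - j18.01 V.
Step 5 — Current: I = V / Z = 0.02606 + j0.005548 A = 0.02664∠12.0° A.
Step 6 — Complex power: S = V·I* = 0.1711 - j0.5271 VA.
Step 7 — Real power: P = Re(S) = 0.1711 W.
Step 8 — Reactive power: Q = Im(S) = -0.5271 VAR.
Step 9 — Apparent power: |S| = 0.5541 VA.
Step 10 — Power factor: PF = P/|S| = 0.3087 (leading).

(a) P = 0.1711 W  (b) Q = -0.5271 VAR  (c) S = 0.5541 VA  (d) PF = 0.3087 (leading)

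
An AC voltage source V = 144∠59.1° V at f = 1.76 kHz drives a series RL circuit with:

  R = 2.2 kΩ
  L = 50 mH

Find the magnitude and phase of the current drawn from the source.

Step 1 — Angular frequency: ω = 2π·f = 2π·1760 = 1.106e+04 rad/s.
Step 2 — Component impedances:
  R: Z = R = 2200 Ω
  L: Z = jωL = j·1.106e+04·0.05 = 0 + j552.9 Ω
Step 3 — Series combination: Z_total = R + L = 2200 + j552.9 Ω = 2268∠14.1° Ω.
Step 4 — Source phasor: V = 144∠59.1° V = 73.95 + j123.6 V.
Step 5 — Ohm's law: I = V / Z_total = (73.95 + j123.6) / (2200 + j552.9) = 0.04489 + j0.04488 A.
Step 6 — Convert to polar: |I| = 0.06348 A, ∠I = 45.0°.

I = 0.06348∠45.0° A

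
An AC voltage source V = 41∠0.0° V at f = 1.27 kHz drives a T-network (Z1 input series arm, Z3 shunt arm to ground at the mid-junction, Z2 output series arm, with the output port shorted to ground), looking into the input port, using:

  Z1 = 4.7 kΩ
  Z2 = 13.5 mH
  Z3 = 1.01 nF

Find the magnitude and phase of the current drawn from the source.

Step 1 — Angular frequency: ω = 2π·f = 2π·1270 = 7980 rad/s.
Step 2 — Component impedances:
  Z1: Z = R = 4700 Ω
  Z2: Z = jωL = j·7980·0.0135 = 0 + j107.7 Ω
  Z3: Z = 1/(jωC) = -j/(ω·C) = 0 - j1.241e+05 Ω
Step 3 — With the output port shorted to ground, the output series arm Z2 runs from the junction to ground; the shunt arm Z3 also runs from the junction to ground. They appear in parallel: Z3 || Z2 = 0 + j107.8 Ω.
Step 4 — Series with input arm Z1: Z_in = Z1 + (Z3 || Z2) = 4700 + j107.8 Ω = 4701∠1.3° Ω.
Step 5 — Source phasor: V = 41∠0.0° V = 41 V.
Step 6 — Ohm's law: I = V / Z_total = (41) / (4700 + j107.8) = 0.008719 - j0.0002 A.
Step 7 — Convert to polar: |I| = 0.008721 A, ∠I = -1.3°.

I = 0.008721∠-1.3° A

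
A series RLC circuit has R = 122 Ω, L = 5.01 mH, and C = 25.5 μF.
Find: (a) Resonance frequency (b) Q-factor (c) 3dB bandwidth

Step 1 — Resonance condition Im(Z)=0 gives ω₀ = 1/√(LC).
Step 2 — ω₀ = 1/√(0.00501·2.55e-05) = 2798 rad/s.
Step 3 — f₀ = ω₀/(2π) = 445.3 Hz.
Step 4 — Series Q: Q = ω₀L/R = 2798·0.00501/122 = 0.1149.
Step 5 — 3dB bandwidth: Δω = ω₀/Q = 2.435e+04 rad/s; BW = Δω/(2π) = 3876 Hz.

(a) f₀ = 445.3 Hz  (b) Q = 0.1149  (c) BW = 3876 Hz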